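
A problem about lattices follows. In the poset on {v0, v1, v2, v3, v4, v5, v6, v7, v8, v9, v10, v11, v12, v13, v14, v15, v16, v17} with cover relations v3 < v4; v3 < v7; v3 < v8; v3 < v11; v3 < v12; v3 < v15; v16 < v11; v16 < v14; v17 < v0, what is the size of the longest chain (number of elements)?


A chain is a totally ordered subset; we count the number of elements in a maximum chain.
Compute, for each element x, the size of the longest chain ending at x:
  v1: 1
  v2: 1
  v3: 1
  v5: 1
  v6: 1
  v9: 1
  ...
A maximum chain: v17 < v0
Number of elements in the longest chain: 2


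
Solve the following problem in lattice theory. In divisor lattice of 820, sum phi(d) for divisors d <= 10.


Divisors of 820 up to 10: [1, 2, 4, 5, 10]
phi values: [1, 1, 2, 4, 4]
Sum = 12


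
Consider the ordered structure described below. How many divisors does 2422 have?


Divisors of 2422: [1, 2, 7, 14, 173, 346, 1211, 2422]
Count: 8


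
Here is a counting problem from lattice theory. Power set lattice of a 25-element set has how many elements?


Power set = 2^n.
2^25 = 33554432


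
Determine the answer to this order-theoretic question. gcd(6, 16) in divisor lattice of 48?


Meet=gcd.
gcd(6,16)=2


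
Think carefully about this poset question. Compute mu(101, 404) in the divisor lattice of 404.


In a divisor lattice, mu(a,b) = mu(b/a) where mu is the classical Mobius function.
b/a = 404/101 = 4
Prime factorization of 4: primes [2]
4 is not squarefree, so mu(4) = 0


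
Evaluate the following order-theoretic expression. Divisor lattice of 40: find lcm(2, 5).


In a divisor lattice, join = lcm (least common multiple).
gcd(2,5) = 1
lcm(2,5) = 2*5/gcd = 10/1 = 10


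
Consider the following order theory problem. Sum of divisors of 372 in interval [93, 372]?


Interval [93,372] in divisors of 372: [93, 186, 372]
Sum = 651


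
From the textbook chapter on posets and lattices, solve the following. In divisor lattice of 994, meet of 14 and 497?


In a divisor lattice, meet = gcd (greatest common divisor).
By Euclidean algorithm or factoring: gcd(14,497) = 7


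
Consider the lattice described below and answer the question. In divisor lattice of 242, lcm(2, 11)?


Join=lcm.
gcd(2,11)=1
lcm=22


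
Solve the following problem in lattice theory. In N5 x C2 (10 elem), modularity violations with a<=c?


Modular law: if a <= c then a v (b ^ c) = (a v b) ^ c.
Check all triples (a,b,c) with a <= c among 10 elements.
  e.g. a=(a,0), b=(c,0), c=(b,0): lhs=(a,0) != rhs=(b,0)
  e.g. a=(a,0), b=(c,1), c=(b,0): lhs=(a,0) != rhs=(b,0)
Total violating triples: 6


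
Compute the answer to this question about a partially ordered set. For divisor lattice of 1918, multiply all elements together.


Divisors of 1918: [1, 2, 7, 14, 137, 274, 959, 1918]
Product = n^(d(n)/2) = 1918^(8/2)
Product = 13533010268176


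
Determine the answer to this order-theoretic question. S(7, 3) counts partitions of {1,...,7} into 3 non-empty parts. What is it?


S(n,k) = k*S(n-1,k) + S(n-1,k-1).
S(6,3) = 90, S(6,2) = 31
S(7,3) = 3*90 + 31 = 270 + 31
S(7,3) = 301


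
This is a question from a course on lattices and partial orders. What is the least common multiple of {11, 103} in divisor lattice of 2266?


In a divisor lattice, join = lcm (least common multiple).
Compute lcm iteratively: start with first element, then lcm(current, next).
Elements: [11, 103]
lcm(11,103) = 1133
Final lcm = 1133


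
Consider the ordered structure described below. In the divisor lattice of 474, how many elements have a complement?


An element a is complemented if some b has a meet b = bottom, a join b = top.
a is complemented iff gcd(a, n/a)=1, i.e. a is a unitary divisor of 474.
Complemented elements: 1, 2, 3, 6, 79, 158, ... (2 more)
Count: 8


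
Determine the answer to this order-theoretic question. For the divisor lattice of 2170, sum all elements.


sigma(n) = sum of divisors.
Divisors of 2170: [1, 2, 5, 7, 10, 14, 31, 35, 62, 70, 155, 217, 310, 434, 1085, 2170]
Sum = 4608


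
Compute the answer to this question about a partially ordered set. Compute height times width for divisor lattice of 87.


Height = length of longest chain minus 1; width = size of largest antichain.
A maximum chain: 1 | 29 | 87  (height 2).
A maximum antichain: {3, 29}  (width 2).
Product = 2 * 2 = 4


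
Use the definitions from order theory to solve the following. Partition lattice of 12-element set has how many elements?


B(n) = number of set partitions of an n-element set.
B(n) satisfies the recurrence: B(n+1) = sum_k C(n,k)*B(k).
B(12) = 4213597


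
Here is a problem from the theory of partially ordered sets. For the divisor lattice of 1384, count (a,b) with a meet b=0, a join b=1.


Complement pair (a,b): a meet b = bottom, a join b = top.
Here: gcd(a,b)=1 and lcm(a,b)=1384, i.e. a*b=1384 with a,b coprime.
Pairs found: (1,1384), (8,173), (173,8), (1384,1)
Total ordered pairs: 4


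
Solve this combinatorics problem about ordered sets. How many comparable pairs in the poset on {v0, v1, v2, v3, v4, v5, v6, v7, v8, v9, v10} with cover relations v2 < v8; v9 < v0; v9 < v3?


A comparable pair {a,b} has a < b or b < a in the order.
Count unordered pairs where one element is strictly below the other.
Examples: {v0,v9}, {v2,v8}, {v3,v9}
Total comparable pairs: 3


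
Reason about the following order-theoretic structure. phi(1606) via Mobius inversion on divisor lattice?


phi(n) = n * prod_{p|n} (1 - 1/p).
Prime divisors of 1606: [2, 11, 73]
phi(1606) = 1606 * (1 - 1/2) * (1 - 1/11) * (1 - 1/73)
phi(1606) = 720


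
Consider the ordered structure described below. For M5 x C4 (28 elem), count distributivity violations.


Distributive law: a ^ (b v c) = (a ^ b) v (a ^ c).
Check all 28^3 = 21952 ordered triples (a,b,c).
  e.g. a=(a1,0), b=(a2,0), c=(a3,0): lhs=(a1,0) != rhs=(0,0)
  e.g. a=(a1,0), b=(a2,0), c=(a3,1): lhs=(a1,0) != rhs=(0,0)
Total violating triples: 3840


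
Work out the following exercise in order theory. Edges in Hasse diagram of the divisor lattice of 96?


A cover relation a -< b holds when a < b with no c strictly between.
Cover relations:
  1 -< 2
  1 -< 3
  2 -< 4
  2 -< 6
  3 -< 6
  4 -< 8
  4 -< 12
  6 -< 12
  ...8 more
Total: 16


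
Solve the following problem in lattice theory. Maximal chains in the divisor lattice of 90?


A maximal chain goes from the minimum element to a maximal element via cover relations.
Counting all min-to-max paths in the cover graph.
Total maximal chains: 12


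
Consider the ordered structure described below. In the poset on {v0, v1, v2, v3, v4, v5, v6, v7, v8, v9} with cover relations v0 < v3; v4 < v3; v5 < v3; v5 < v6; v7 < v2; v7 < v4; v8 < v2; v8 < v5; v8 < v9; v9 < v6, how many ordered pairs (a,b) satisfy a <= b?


The order relation is {(a,b) : a <= b}, reflexive so it includes (a,a).
Examples: (v0,v0), (v0,v3), (v1,v1), (v2,v2), (v3,v3), ...
Total ordered pairs: 23


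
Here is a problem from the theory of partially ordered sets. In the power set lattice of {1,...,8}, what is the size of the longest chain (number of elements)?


A chain is a totally ordered subset; we count the number of elements in a maximum chain.
Compute, for each element x, the size of the longest chain ending at x:
  {}: 1
  {1}: 2
  {2}: 2
  {3}: 2
  {4}: 2
  {5}: 2
  ...
A maximum chain: {} < {1} < {1,2} < {1,2,3} < {1,2,3,4} < {1,2,3,4,5} < {1,2,3,4,5,6} < {1,2,3,4,5,6,7} < {1,2,3,4,5,6,7,8}
Number of elements in the longest chain: 9


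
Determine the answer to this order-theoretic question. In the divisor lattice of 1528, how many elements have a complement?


An element a is complemented if some b has a meet b = bottom, a join b = top.
a is complemented iff gcd(a, n/a)=1, i.e. a is a unitary divisor of 1528.
Complemented elements: 1, 8, 191, 1528
Count: 4


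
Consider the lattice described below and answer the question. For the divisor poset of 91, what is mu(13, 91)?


In a divisor lattice, mu(a,b) = mu(b/a) where mu is the classical Mobius function.
b/a = 91/13 = 7
Prime factorization of 7: primes [7]
7 is squarefree with 1 prime factor(s), so mu(7) = (-1)^1 = -1


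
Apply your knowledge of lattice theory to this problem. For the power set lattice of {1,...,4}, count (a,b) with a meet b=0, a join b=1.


Complement pair (a,b): a meet b = bottom, a join b = top.
Here: A intersect B = {} and A union B = {1,...,4}.
Pairs found: ({},{1,2,3,4}), ({1},{2,3,4}), ({2},{1,3,4}), ({3},{1,2,4}), ... (12 more)
Total ordered pairs: 16


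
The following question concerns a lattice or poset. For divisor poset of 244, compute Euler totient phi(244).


phi(n) = n * prod_{p|n} (1 - 1/p).
Prime divisors of 244: [2, 61]
phi(244) = 244 * (1 - 1/2) * (1 - 1/61)
phi(244) = 120


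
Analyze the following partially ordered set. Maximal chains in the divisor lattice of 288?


A maximal chain goes from the minimum element to a maximal element via cover relations.
Counting all min-to-max paths in the cover graph.
Total maximal chains: 21


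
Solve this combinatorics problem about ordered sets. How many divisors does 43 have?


Divisors of 43: [1, 43]
Count: 2


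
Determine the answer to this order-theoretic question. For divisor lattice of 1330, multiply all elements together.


Divisors of 1330: [1, 2, 5, 7, 10, 14, 19, 35, 38, 70, 95, 133, 190, 266, 665, 1330]
Product = n^(d(n)/2) = 1330^(16/2)
Product = 9790686120231984100000000


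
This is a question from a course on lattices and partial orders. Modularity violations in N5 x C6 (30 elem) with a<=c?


Modular law: if a <= c then a v (b ^ c) = (a v b) ^ c.
Check all triples (a,b,c) with a <= c among 30 elements.
  e.g. a=(a,0), b=(c,0), c=(b,0): lhs=(a,0) != rhs=(b,0)
  e.g. a=(a,0), b=(c,1), c=(b,0): lhs=(a,0) != rhs=(b,0)
Total violating triples: 126


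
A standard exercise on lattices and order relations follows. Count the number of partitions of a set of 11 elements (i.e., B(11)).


B(n) = number of set partitions of an n-element set.
B(n) satisfies the recurrence: B(n+1) = sum_k C(n,k)*B(k).
B(11) = 678570


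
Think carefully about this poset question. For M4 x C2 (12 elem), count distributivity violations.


Distributive law: a ^ (b v c) = (a ^ b) v (a ^ c).
Check all 12^3 = 1728 ordered triples (a,b,c).
  e.g. a=(a1,0), b=(a2,0), c=(a3,0): lhs=(a1,0) != rhs=(0,0)
  e.g. a=(a1,0), b=(a2,0), c=(a3,1): lhs=(a1,0) != rhs=(0,0)
Total violating triples: 192


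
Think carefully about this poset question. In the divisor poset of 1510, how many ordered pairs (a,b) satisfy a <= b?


The order relation is {(a,b) : a <= b}, reflexive so it includes (a,a).
Examples: (1,1), (1,10), (1,151), (1,1510), (1,2), ...
Total ordered pairs: 27


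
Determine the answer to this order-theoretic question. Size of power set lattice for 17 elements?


Power set = 2^n.
2^17 = 131072


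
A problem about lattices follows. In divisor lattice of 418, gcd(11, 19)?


Meet=gcd.
gcd(11,19)=1


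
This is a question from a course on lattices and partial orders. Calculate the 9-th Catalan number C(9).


C(n) = C(2n, n) / (n+1).
C(18, 9) = 48620
C(9) = 48620 / 10 = 4862


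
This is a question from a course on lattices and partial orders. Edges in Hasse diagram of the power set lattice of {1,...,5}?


A cover relation a -< b holds when a < b with no c strictly between.
Cover relations:
  {} -< {1}
  {} -< {2}
  {} -< {3}
  {} -< {4}
  {} -< {5}
  {1} -< {1,2}
  {1} -< {1,3}
  {1} -< {1,4}
  ...72 more
Total: 80


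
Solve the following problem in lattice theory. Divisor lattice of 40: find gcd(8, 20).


In a divisor lattice, meet = gcd (greatest common divisor).
By Euclidean algorithm or factoring: gcd(8,20) = 4


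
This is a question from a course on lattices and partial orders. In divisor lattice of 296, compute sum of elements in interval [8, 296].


Interval [8,296] in divisors of 296: [8, 296]
Sum = 304


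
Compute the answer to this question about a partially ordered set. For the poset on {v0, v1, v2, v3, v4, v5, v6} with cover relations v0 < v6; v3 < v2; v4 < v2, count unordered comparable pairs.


A comparable pair {a,b} has a < b or b < a in the order.
Count unordered pairs where one element is strictly below the other.
Examples: {v0,v6}, {v2,v3}, {v2,v4}
Total comparable pairs: 3


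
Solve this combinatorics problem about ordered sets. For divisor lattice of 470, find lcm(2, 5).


In a divisor lattice, join = lcm (least common multiple).
Compute lcm iteratively: start with first element, then lcm(current, next).
Elements: [2, 5]
lcm(2,5) = 10
Final lcm = 10


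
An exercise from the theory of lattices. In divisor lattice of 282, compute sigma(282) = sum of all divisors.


sigma(n) = sum of divisors.
Divisors of 282: [1, 2, 3, 6, 47, 94, 141, 282]
Sum = 576


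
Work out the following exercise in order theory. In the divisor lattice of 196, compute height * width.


Height = length of longest chain minus 1; width = size of largest antichain.
A maximum chain: 1 | 7 | 49 | 98 | 196  (height 4).
A maximum antichain: {4, 14, 49}  (width 3).
Product = 4 * 3 = 12


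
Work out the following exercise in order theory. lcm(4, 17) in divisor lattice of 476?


Join=lcm.
gcd(4,17)=1
lcm=68


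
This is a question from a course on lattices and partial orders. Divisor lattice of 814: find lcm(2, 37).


In a divisor lattice, join = lcm (least common multiple).
gcd(2,37) = 1
lcm(2,37) = 2*37/gcd = 74/1 = 74


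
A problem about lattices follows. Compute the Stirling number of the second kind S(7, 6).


S(n,k) = k*S(n-1,k) + S(n-1,k-1).
S(6,6) = 1, S(6,5) = 15
S(7,6) = 6*1 + 15 = 6 + 15
S(7,6) = 21


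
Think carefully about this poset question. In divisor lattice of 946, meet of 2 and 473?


In a divisor lattice, meet = gcd (greatest common divisor).
By Euclidean algorithm or factoring: gcd(2,473) = 1


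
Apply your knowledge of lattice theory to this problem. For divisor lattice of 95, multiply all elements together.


Divisors of 95: [1, 5, 19, 95]
Product = n^(d(n)/2) = 95^(4/2)
Product = 9025


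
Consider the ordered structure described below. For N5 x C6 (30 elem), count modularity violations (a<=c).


Modular law: if a <= c then a v (b ^ c) = (a v b) ^ c.
Check all triples (a,b,c) with a <= c among 30 elements.
  e.g. a=(a,0), b=(c,0), c=(b,0): lhs=(a,0) != rhs=(b,0)
  e.g. a=(a,0), b=(c,1), c=(b,0): lhs=(a,0) != rhs=(b,0)
Total violating triples: 126


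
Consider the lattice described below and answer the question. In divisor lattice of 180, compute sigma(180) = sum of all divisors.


sigma(n) = sum of divisors.
Divisors of 180: [1, 2, 3, 4, 5, 6, 9, 10, 12, 15, 18, 20, 30, 36, 45, 60, 90, 180]
Sum = 546


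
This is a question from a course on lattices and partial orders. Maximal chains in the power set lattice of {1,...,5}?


A maximal chain goes from the minimum element to a maximal element via cover relations.
Counting all min-to-max paths in the cover graph.
Total maximal chains: 120


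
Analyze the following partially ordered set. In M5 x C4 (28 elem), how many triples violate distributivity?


Distributive law: a ^ (b v c) = (a ^ b) v (a ^ c).
Check all 28^3 = 21952 ordered triples (a,b,c).
  e.g. a=(a1,0), b=(a2,0), c=(a3,0): lhs=(a1,0) != rhs=(0,0)
  e.g. a=(a1,0), b=(a2,0), c=(a3,1): lhs=(a1,0) != rhs=(0,0)
Total violating triples: 3840


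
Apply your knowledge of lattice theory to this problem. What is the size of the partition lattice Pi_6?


B(n) = number of set partitions of an n-element set.
B(n) satisfies the recurrence: B(n+1) = sum_k C(n,k)*B(k).
B(6) = 203


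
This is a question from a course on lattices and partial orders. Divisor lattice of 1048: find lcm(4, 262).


In a divisor lattice, join = lcm (least common multiple).
gcd(4,262) = 2
lcm(4,262) = 4*262/gcd = 1048/2 = 524


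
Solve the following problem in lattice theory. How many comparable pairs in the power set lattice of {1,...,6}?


A comparable pair {a,b} has a < b or b < a in the order.
Count unordered pairs where one element is strictly below the other.
Examples: {{},{1}}, {{},{2}}, {{},{3}}, {{},{4}}, ...
Total comparable pairs: 665


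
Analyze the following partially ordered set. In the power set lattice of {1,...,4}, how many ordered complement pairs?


Complement pair (a,b): a meet b = bottom, a join b = top.
Here: A intersect B = {} and A union B = {1,...,4}.
Pairs found: ({},{1,2,3,4}), ({1},{2,3,4}), ({2},{1,3,4}), ({3},{1,2,4}), ... (12 more)
Total ordered pairs: 16


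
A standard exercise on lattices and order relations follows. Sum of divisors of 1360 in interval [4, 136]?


Interval [4,136] in divisors of 1360: [4, 8, 68, 136]
Sum = 216


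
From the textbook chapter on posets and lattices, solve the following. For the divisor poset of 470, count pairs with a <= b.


The order relation is {(a,b) : a <= b}, reflexive so it includes (a,a).
Examples: (1,1), (1,10), (1,2), (1,235), (1,47), ...
Total ordered pairs: 27


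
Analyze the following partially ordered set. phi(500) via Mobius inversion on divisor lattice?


phi(n) = n * prod_{p|n} (1 - 1/p).
Prime divisors of 500: [2, 5]
phi(500) = 500 * (1 - 1/2) * (1 - 1/5)
phi(500) = 200


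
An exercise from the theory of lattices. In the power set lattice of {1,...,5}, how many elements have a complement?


An element a is complemented if some b has a meet b = bottom, a join b = top.
every subset A has complement S\A, so all elements are complemented.
Complemented elements: {}, {1}, {2}, {3}, {4}, {5}, ... (26 more)
Count: 32


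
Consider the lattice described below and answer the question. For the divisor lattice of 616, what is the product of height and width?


Height = length of longest chain minus 1; width = size of largest antichain.
A maximum chain: 1 | 11 | 77 | 154 | 308 | 616  (height 5).
A maximum antichain: {4, 14, 22, 77}  (width 4).
Product = 5 * 4 = 20


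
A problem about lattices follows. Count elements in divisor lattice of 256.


Divisors of 256: [1, 2, 4, 8, 16, 32, 64, 128, 256]
Count: 9


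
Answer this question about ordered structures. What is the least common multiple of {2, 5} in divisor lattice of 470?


In a divisor lattice, join = lcm (least common multiple).
Compute lcm iteratively: start with first element, then lcm(current, next).
Elements: [2, 5]
lcm(2,5) = 10
Final lcm = 10


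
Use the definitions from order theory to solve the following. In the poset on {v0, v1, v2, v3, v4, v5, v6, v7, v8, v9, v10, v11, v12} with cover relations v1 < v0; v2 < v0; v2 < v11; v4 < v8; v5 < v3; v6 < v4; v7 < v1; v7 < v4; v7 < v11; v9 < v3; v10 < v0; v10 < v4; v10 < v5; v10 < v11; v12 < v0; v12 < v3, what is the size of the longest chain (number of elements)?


A chain is a totally ordered subset; we count the number of elements in a maximum chain.
Compute, for each element x, the size of the longest chain ending at x:
  v2: 1
  v6: 1
  v7: 1
  v9: 1
  v10: 1
  v12: 1
  ...
A maximum chain: v7 < v1 < v0
Number of elements in the longest chain: 3


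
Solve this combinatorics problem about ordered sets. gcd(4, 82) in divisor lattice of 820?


Meet=gcd.
gcd(4,82)=2


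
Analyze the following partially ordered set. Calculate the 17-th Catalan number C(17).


C(n) = C(2n, n) / (n+1).
C(34, 17) = 2333606220
C(17) = 2333606220 / 18 = 129644790


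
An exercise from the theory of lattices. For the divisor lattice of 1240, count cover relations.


A cover relation a -< b holds when a < b with no c strictly between.
Cover relations:
  1 -< 2
  1 -< 5
  1 -< 31
  2 -< 4
  2 -< 10
  2 -< 62
  4 -< 8
  4 -< 20
  ...20 more
Total: 28


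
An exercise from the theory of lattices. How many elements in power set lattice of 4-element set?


Power set = 2^n.
2^4 = 16


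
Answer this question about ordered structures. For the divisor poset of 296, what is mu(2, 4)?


In a divisor lattice, mu(a,b) = mu(b/a) where mu is the classical Mobius function.
b/a = 4/2 = 2
Prime factorization of 2: primes [2]
2 is squarefree with 1 prime factor(s), so mu(2) = (-1)^1 = -1


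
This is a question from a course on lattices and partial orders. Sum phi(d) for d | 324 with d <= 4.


Divisors of 324 up to 4: [1, 2, 3, 4]
phi values: [1, 1, 2, 2]
Sum = 6


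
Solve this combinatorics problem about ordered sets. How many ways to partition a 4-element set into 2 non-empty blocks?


S(n,k) = k*S(n-1,k) + S(n-1,k-1).
S(3,2) = 3, S(3,1) = 1
S(4,2) = 2*3 + 1 = 6 + 1
S(4,2) = 7


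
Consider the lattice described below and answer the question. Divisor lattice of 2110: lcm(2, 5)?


Join=lcm.
gcd(2,5)=1
lcm=10


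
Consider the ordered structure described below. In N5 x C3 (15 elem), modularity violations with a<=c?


Modular law: if a <= c then a v (b ^ c) = (a v b) ^ c.
Check all triples (a,b,c) with a <= c among 15 elements.
  e.g. a=(a,0), b=(c,0), c=(b,0): lhs=(a,0) != rhs=(b,0)
  e.g. a=(a,0), b=(c,1), c=(b,0): lhs=(a,0) != rhs=(b,0)
Total violating triples: 18


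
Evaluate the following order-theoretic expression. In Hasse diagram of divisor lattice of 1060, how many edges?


A cover relation a -< b holds when a < b with no c strictly between.
Cover relations:
  1 -< 2
  1 -< 5
  1 -< 53
  2 -< 4
  2 -< 10
  2 -< 106
  4 -< 20
  4 -< 212
  ...12 more
Total: 20


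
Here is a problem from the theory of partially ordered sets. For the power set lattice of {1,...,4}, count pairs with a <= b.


The order relation is {(a,b) : a <= b}, reflexive so it includes (a,a).
Examples: ({},{}), ({},{1,2}), ({},{1,2,3}), ({},{1,2,3,4}), ({},{1,2,4}), ...
Total ordered pairs: 81


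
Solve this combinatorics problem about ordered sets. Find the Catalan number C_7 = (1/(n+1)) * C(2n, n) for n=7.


C(n) = C(2n, n) / (n+1).
C(14, 7) = 3432
C(7) = 3432 / 8 = 429


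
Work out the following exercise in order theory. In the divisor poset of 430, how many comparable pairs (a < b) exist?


A comparable pair {a,b} has a < b or b < a in the order.
Count unordered pairs where one element is strictly below the other.
Examples: {1,2}, {1,5}, {1,10}, {1,43}, ...
Total comparable pairs: 19


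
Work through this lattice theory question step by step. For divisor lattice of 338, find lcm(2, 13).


In a divisor lattice, join = lcm (least common multiple).
Compute lcm iteratively: start with first element, then lcm(current, next).
Elements: [2, 13]
lcm(2,13) = 26
Final lcm = 26


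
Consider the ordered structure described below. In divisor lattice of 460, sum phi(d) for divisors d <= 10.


Divisors of 460 up to 10: [1, 2, 4, 5, 10]
phi values: [1, 1, 2, 4, 4]
Sum = 12


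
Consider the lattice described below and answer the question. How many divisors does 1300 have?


Divisors of 1300: [1, 2, 4, 5, 10, 13, 20, 25, 26, 50, 52, 65, 100, 130, 260, 325, 650, 1300]
Count: 18


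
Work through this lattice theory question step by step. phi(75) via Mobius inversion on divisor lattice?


phi(n) = n * prod_{p|n} (1 - 1/p).
Prime divisors of 75: [3, 5]
phi(75) = 75 * (1 - 1/3) * (1 - 1/5)
phi(75) = 40


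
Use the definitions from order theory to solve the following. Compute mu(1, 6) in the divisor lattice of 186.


In a divisor lattice, mu(a,b) = mu(b/a) where mu is the classical Mobius function.
b/a = 6/1 = 6
Prime factorization of 6: primes [2, 3]
6 is squarefree with 2 prime factor(s), so mu(6) = (-1)^2 = 1


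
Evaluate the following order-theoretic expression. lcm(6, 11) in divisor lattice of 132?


Join=lcm.
gcd(6,11)=1
lcm=66


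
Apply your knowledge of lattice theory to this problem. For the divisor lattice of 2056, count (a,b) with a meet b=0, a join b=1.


Complement pair (a,b): a meet b = bottom, a join b = top.
Here: gcd(a,b)=1 and lcm(a,b)=2056, i.e. a*b=2056 with a,b coprime.
Pairs found: (1,2056), (8,257), (257,8), (2056,1)
Total ordered pairs: 4


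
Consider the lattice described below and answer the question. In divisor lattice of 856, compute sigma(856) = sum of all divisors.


sigma(n) = sum of divisors.
Divisors of 856: [1, 2, 4, 8, 107, 214, 428, 856]
Sum = 1620


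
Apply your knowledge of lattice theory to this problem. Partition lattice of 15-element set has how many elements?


B(n) = number of set partitions of an n-element set.
B(n) satisfies the recurrence: B(n+1) = sum_k C(n,k)*B(k).
B(15) = 1382958545


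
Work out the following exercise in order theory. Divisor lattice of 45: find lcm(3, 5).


In a divisor lattice, join = lcm (least common multiple).
gcd(3,5) = 1
lcm(3,5) = 3*5/gcd = 15/1 = 15


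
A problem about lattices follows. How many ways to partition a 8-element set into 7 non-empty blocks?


S(n,k) = k*S(n-1,k) + S(n-1,k-1).
S(7,7) = 1, S(7,6) = 21
S(8,7) = 7*1 + 21 = 7 + 21
S(8,7) = 28


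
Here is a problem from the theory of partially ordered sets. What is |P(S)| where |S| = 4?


Power set = 2^n.
2^4 = 16


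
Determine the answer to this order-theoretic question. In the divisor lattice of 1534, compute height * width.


Height = length of longest chain minus 1; width = size of largest antichain.
A maximum chain: 1 | 59 | 767 | 1534  (height 3).
A maximum antichain: {2, 13, 59}  (width 3).
Product = 3 * 3 = 9


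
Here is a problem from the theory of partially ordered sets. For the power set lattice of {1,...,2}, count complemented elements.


An element a is complemented if some b has a meet b = bottom, a join b = top.
every subset A has complement S\A, so all elements are complemented.
Complemented elements: {}, {1}, {2}, {1,2}
Count: 4


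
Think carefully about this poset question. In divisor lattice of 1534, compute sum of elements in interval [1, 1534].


Interval [1,1534] in divisors of 1534: [1, 2, 13, 26, 59, 118, 767, 1534]
Sum = 2520


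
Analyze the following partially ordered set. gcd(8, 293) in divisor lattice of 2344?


Meet=gcd.
gcd(8,293)=1


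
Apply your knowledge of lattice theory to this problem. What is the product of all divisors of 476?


Divisors of 476: [1, 2, 4, 7, 14, 17, 28, 34, 68, 119, 238, 476]
Product = n^(d(n)/2) = 476^(12/2)
Product = 11631660463230976


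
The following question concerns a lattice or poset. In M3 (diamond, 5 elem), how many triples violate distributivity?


Distributive law: a ^ (b v c) = (a ^ b) v (a ^ c).
Check all 5^3 = 125 ordered triples (a,b,c).
  e.g. a=a1, b=a2, c=a3: lhs=a1 != rhs=0
  e.g. a=a1, b=a3, c=a2: lhs=a1 != rhs=0
Total violating triples: 6


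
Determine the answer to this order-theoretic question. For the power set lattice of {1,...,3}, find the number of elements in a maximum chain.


A chain is a totally ordered subset; we count the number of elements in a maximum chain.
Compute, for each element x, the size of the longest chain ending at x:
  {}: 1
  {1}: 2
  {2}: 2
  {3}: 2
  {1,2}: 3
  {1,3}: 3
  ...
A maximum chain: {} < {1} < {1,2} < {1,2,3}
Number of elements in the longest chain: 4


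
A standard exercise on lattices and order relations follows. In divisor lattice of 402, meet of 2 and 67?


In a divisor lattice, meet = gcd (greatest common divisor).
By Euclidean algorithm or factoring: gcd(2,67) = 1


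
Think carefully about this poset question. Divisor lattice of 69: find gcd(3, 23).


In a divisor lattice, meet = gcd (greatest common divisor).
By Euclidean algorithm or factoring: gcd(3,23) = 1


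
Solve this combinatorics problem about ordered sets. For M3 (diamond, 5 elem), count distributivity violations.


Distributive law: a ^ (b v c) = (a ^ b) v (a ^ c).
Check all 5^3 = 125 ordered triples (a,b,c).
  e.g. a=a1, b=a2, c=a3: lhs=a1 != rhs=0
  e.g. a=a1, b=a3, c=a2: lhs=a1 != rhs=0
Total violating triples: 6


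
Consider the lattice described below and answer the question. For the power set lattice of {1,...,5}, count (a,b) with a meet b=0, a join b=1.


Complement pair (a,b): a meet b = bottom, a join b = top.
Here: A intersect B = {} and A union B = {1,...,5}.
Pairs found: ({},{1,2,3,4,5}), ({1},{2,3,4,5}), ({2},{1,3,4,5}), ({3},{1,2,4,5}), ... (28 more)
Total ordered pairs: 32


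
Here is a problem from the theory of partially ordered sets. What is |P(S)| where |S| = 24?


Power set = 2^n.
2^24 = 16777216


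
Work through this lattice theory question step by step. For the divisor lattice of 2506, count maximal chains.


A maximal chain goes from the minimum element to a maximal element via cover relations.
Counting all min-to-max paths in the cover graph.
Total maximal chains: 6


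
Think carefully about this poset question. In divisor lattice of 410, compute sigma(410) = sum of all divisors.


sigma(n) = sum of divisors.
Divisors of 410: [1, 2, 5, 10, 41, 82, 205, 410]
Sum = 756


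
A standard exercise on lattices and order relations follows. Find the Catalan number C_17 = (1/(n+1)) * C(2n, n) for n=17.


C(n) = C(2n, n) / (n+1).
C(34, 17) = 2333606220
C(17) = 2333606220 / 18 = 129644790


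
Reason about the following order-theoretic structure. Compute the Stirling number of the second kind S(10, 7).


S(n,k) = k*S(n-1,k) + S(n-1,k-1).
S(9,7) = 462, S(9,6) = 2646
S(10,7) = 7*462 + 2646 = 3234 + 2646
S(10,7) = 5880


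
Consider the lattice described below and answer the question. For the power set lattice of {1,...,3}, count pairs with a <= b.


The order relation is {(a,b) : a <= b}, reflexive so it includes (a,a).
Examples: ({},{}), ({},{1,2}), ({},{1,2,3}), ({},{1,3}), ({},{1}), ...
Total ordered pairs: 27


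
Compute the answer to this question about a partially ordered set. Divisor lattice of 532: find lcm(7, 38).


In a divisor lattice, join = lcm (least common multiple).
gcd(7,38) = 1
lcm(7,38) = 7*38/gcd = 266/1 = 266


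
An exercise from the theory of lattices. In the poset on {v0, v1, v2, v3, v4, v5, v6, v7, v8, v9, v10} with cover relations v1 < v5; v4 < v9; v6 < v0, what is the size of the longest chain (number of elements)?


A chain is a totally ordered subset; we count the number of elements in a maximum chain.
Compute, for each element x, the size of the longest chain ending at x:
  v1: 1
  v2: 1
  v3: 1
  v4: 1
  v6: 1
  v7: 1
  ...
A maximum chain: v6 < v0
Number of elements in the longest chain: 2


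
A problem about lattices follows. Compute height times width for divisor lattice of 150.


Height = length of longest chain minus 1; width = size of largest antichain.
A maximum chain: 1 | 5 | 25 | 75 | 150  (height 4).
A maximum antichain: {6, 10, 15, 25}  (width 4).
Product = 4 * 4 = 16


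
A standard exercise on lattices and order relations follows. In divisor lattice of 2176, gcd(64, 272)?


Meet=gcd.
gcd(64,272)=16


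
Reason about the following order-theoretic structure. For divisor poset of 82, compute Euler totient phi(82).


phi(n) = n * prod_{p|n} (1 - 1/p).
Prime divisors of 82: [2, 41]
phi(82) = 82 * (1 - 1/2) * (1 - 1/41)
phi(82) = 40


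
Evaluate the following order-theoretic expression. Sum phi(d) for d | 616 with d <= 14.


Divisors of 616 up to 14: [1, 2, 4, 7, 8, 11, 14]
phi values: [1, 1, 2, 6, 4, 10, 6]
Sum = 30


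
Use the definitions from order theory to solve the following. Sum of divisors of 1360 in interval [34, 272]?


Interval [34,272] in divisors of 1360: [34, 68, 136, 272]
Sum = 510


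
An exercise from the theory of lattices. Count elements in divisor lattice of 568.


Divisors of 568: [1, 2, 4, 8, 71, 142, 284, 568]
Count: 8


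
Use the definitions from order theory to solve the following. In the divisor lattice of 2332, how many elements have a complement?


An element a is complemented if some b has a meet b = bottom, a join b = top.
a is complemented iff gcd(a, n/a)=1, i.e. a is a unitary divisor of 2332.
Complemented elements: 1, 4, 11, 44, 53, 212, ... (2 more)
Count: 8


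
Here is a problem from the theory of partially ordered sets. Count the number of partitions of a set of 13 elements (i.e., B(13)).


B(n) = number of set partitions of an n-element set.
B(n) satisfies the recurrence: B(n+1) = sum_k C(n,k)*B(k).
B(13) = 27644437


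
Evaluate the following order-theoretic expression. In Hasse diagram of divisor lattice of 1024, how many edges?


A cover relation a -< b holds when a < b with no c strictly between.
Cover relations:
  1 -< 2
  2 -< 4
  4 -< 8
  8 -< 16
  16 -< 32
  32 -< 64
  64 -< 128
  128 -< 256
  ...2 more
Total: 10


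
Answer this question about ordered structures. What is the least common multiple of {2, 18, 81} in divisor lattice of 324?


In a divisor lattice, join = lcm (least common multiple).
Compute lcm iteratively: start with first element, then lcm(current, next).
Elements: [2, 18, 81]
lcm(2,18) = 18
lcm(18,81) = 162
Final lcm = 162


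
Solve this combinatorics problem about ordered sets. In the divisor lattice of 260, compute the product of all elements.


Divisors of 260: [1, 2, 4, 5, 10, 13, 20, 26, 52, 65, 130, 260]
Product = n^(d(n)/2) = 260^(12/2)
Product = 308915776000000


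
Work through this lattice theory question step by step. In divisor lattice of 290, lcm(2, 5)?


Join=lcm.
gcd(2,5)=1
lcm=10


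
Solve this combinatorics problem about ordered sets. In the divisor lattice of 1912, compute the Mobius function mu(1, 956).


In a divisor lattice, mu(a,b) = mu(b/a) where mu is the classical Mobius function.
b/a = 956/1 = 956
Prime factorization of 956: primes [2, 239]
956 is not squarefree, so mu(956) = 0


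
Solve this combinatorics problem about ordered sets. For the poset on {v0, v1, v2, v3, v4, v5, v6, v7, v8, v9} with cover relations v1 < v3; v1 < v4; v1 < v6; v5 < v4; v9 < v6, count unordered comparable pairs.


A comparable pair {a,b} has a < b or b < a in the order.
Count unordered pairs where one element is strictly below the other.
Examples: {v1,v3}, {v1,v4}, {v1,v6}, {v4,v5}, ...
Total comparable pairs: 5


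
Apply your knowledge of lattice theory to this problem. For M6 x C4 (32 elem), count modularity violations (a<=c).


Modular law: if a <= c then a v (b ^ c) = (a v b) ^ c.
Check all triples (a,b,c) with a <= c among 32 elements.
This lattice is modular (diamonds M_m and their chain-products are modular).
Total violating triples: 0


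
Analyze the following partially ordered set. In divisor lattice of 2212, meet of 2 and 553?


In a divisor lattice, meet = gcd (greatest common divisor).
By Euclidean algorithm or factoring: gcd(2,553) = 1


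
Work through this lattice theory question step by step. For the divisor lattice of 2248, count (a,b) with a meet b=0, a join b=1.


Complement pair (a,b): a meet b = bottom, a join b = top.
Here: gcd(a,b)=1 and lcm(a,b)=2248, i.e. a*b=2248 with a,b coprime.
Pairs found: (1,2248), (8,281), (281,8), (2248,1)
Total ordered pairs: 4


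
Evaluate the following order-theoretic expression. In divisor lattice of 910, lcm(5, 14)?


Join=lcm.
gcd(5,14)=1
lcm=70


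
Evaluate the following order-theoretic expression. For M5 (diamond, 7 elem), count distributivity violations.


Distributive law: a ^ (b v c) = (a ^ b) v (a ^ c).
Check all 7^3 = 343 ordered triples (a,b,c).
  e.g. a=a1, b=a2, c=a3: lhs=a1 != rhs=0
  e.g. a=a1, b=a2, c=a4: lhs=a1 != rhs=0
Total violating triples: 60


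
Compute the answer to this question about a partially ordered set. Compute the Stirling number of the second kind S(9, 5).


S(n,k) = k*S(n-1,k) + S(n-1,k-1).
S(8,5) = 1050, S(8,4) = 1701
S(9,5) = 5*1050 + 1701 = 5250 + 1701
S(9,5) = 6951


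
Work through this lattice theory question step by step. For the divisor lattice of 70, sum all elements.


sigma(n) = sum of divisors.
Divisors of 70: [1, 2, 5, 7, 10, 14, 35, 70]
Sum = 144


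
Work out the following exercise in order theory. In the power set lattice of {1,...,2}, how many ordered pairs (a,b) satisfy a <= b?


The order relation is {(a,b) : a <= b}, reflexive so it includes (a,a).
Examples: ({},{}), ({},{1,2}), ({},{1}), ({},{2}), ({1,2},{1,2}), ...
Total ordered pairs: 9


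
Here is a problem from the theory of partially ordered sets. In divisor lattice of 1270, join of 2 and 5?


In a divisor lattice, join = lcm (least common multiple).
gcd(2,5) = 1
lcm(2,5) = 2*5/gcd = 10/1 = 10


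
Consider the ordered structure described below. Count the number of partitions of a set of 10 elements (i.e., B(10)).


B(n) = number of set partitions of an n-element set.
B(n) satisfies the recurrence: B(n+1) = sum_k C(n,k)*B(k).
B(10) = 115975


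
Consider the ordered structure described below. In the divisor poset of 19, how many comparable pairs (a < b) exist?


A comparable pair {a,b} has a < b or b < a in the order.
Count unordered pairs where one element is strictly below the other.
Examples: {1,19}
Total comparable pairs: 1


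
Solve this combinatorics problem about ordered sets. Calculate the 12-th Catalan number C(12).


C(n) = C(2n, n) / (n+1).
C(24, 12) = 2704156
C(12) = 2704156 / 13 = 208012


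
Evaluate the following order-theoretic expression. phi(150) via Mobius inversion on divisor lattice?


phi(n) = n * prod_{p|n} (1 - 1/p).
Prime divisors of 150: [2, 3, 5]
phi(150) = 150 * (1 - 1/2) * (1 - 1/3) * (1 - 1/5)
phi(150) = 40


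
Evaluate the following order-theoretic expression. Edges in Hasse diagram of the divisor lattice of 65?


A cover relation a -< b holds when a < b with no c strictly between.
Cover relations:
  1 -< 5
  1 -< 13
  5 -< 65
  13 -< 65
Total: 4


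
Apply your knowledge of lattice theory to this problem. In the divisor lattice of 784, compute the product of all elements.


Divisors of 784: [1, 2, 4, 7, 8, 14, 16, 28, 49, 56, 98, 112, 196, 392, 784]
Product = n^(d(n)/2) = 784^(15/2)
Product = 5097655355238390956032


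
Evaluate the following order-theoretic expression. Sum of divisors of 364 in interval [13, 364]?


Interval [13,364] in divisors of 364: [13, 26, 52, 91, 182, 364]
Sum = 728


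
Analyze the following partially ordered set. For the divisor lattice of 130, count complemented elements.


An element a is complemented if some b has a meet b = bottom, a join b = top.
a is complemented iff gcd(a, n/a)=1, i.e. a is a unitary divisor of 130.
Complemented elements: 1, 2, 5, 10, 13, 26, ... (2 more)
Count: 8


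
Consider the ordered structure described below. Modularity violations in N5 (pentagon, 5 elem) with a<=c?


Modular law: if a <= c then a v (b ^ c) = (a v b) ^ c.
Check all triples (a,b,c) with a <= c among 5 elements.
  e.g. a=a, b=c, c=b: lhs=a != rhs=b
Total violating triples: 1


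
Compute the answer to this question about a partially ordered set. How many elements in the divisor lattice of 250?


Divisors of 250: [1, 2, 5, 10, 25, 50, 125, 250]
Count: 8


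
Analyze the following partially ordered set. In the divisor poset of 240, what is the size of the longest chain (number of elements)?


A chain is a totally ordered subset; we count the number of elements in a maximum chain.
Compute, for each element x, the size of the longest chain ending at x:
  1: 1
  2: 2
  3: 2
  5: 2
  4: 3
  6: 3
  ...
A maximum chain: 1 < 2 < 4 < 8 < 16 < 48 < 240
Number of elements in the longest chain: 7


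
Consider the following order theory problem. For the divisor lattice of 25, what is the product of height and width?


Height = length of longest chain minus 1; width = size of largest antichain.
A maximum chain: 1 | 5 | 25  (height 2).
A maximum antichain: {1}  (width 1).
Product = 2 * 1 = 2


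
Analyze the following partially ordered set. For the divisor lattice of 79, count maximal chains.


A maximal chain goes from the minimum element to a maximal element via cover relations.
Counting all min-to-max paths in the cover graph.
Total maximal chains: 1
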